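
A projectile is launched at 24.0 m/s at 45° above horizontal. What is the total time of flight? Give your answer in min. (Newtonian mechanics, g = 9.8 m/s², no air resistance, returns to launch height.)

T = 2 × v₀ × sin(θ) / g = 2 × 24.0 × sin(45°) / 9.8 = 2 × 24.0 × 0.707107 / 9.8 = 3.46338 s
T = 3.46338 s / 60.0 = 0.05772 min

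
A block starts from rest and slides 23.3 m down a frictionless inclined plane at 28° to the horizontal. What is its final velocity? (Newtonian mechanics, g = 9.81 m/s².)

a = g sin(θ) = 9.81 × sin(28°) = 4.6055 m/s²
v = √(2ad) = √(2 × 4.6055 × 23.3) = 14.65 m/s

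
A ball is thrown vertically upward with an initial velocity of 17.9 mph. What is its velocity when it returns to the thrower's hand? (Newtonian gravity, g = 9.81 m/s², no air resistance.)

By conservation of energy (no air resistance), the ball returns to the throw height with the same speed as launch, but directed downward.
|v_ground| = v₀ = 17.9 mph
v_ground = 17.9 mph (downward)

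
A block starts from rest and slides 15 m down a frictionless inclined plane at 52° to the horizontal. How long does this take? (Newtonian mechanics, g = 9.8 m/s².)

a = g sin(θ) = 9.8 × sin(52°) = 7.7225 m/s²
t = √(2d/a) = √(2 × 15 / 7.7225) = 1.97 s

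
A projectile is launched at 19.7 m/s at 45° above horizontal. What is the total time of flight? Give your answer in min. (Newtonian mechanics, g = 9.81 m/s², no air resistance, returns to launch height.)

T = 2 × v₀ × sin(θ) / g = 2 × 19.7 × sin(45°) / 9.81 = 2 × 19.7 × 0.707107 / 9.81 = 2.83996 s
T = 2.83996 s / 60.0 = 0.04733 min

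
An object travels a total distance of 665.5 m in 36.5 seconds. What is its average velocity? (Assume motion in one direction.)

v_avg = Δd / Δt = 665.5 / 36.5 = 18.23 m/s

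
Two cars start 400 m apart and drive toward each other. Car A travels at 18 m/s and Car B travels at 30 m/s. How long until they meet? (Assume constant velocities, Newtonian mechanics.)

Combined speed: v_combined = 18 + 30 = 48 m/s
Time to meet: t = d/v_combined = 400/48 = 8.33 s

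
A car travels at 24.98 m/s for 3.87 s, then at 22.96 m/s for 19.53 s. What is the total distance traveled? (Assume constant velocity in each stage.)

d₁ = v₁t₁ = 24.98 × 3.87 = 96.6726 m
d₂ = v₂t₂ = 22.96 × 19.53 = 448.4088 m
d_total = 96.6726 + 448.4088 = 545.08 m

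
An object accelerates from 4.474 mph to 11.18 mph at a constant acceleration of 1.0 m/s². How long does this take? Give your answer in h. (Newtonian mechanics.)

v₀ = 4.474 mph × 0.44704 = 2.00006 m/s
v = 11.18 mph × 0.44704 = 4.99791 m/s
t = (v - v₀) / a = (4.99791 - 2.00006) / 1.0 = 2.99785 s
t = 2.99785 s / 3600.0 = 0.0008327 h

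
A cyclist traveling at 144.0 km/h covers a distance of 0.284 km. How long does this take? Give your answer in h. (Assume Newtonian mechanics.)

d = 0.284 km × 1000.0 = 284.0 m
v = 144.0 km/h × 0.2777777777777778 = 40.0 m/s
t = d / v = 284.0 / 40.0 = 7.1 s
t = 7.1 s / 3600.0 = 0.001972 h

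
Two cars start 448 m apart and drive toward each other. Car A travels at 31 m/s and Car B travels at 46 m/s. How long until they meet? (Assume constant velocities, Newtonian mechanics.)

Combined speed: v_combined = 31 + 46 = 77 m/s
Time to meet: t = d/v_combined = 448/77 = 5.82 s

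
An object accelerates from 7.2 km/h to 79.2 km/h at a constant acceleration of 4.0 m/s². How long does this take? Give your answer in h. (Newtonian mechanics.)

v₀ = 7.2 km/h × 0.2777777777777778 = 2.0 m/s
v = 79.2 km/h × 0.2777777777777778 = 22.0 m/s
t = (v - v₀) / a = (22.0 - 2.0) / 4.0 = 5.0 s
t = 5.0 s / 3600.0 = 0.001389 h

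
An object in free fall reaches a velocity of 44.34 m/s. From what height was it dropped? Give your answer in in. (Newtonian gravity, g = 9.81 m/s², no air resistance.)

h = v² / (2g) = 44.34² / (2 × 9.81) = 100.206 m
h = 100.206 m / 0.0254 = 3945 in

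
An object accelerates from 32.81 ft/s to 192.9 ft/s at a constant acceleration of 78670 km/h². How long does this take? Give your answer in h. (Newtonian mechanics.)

v₀ = 32.81 ft/s × 0.3048 = 10.0005 m/s
v = 192.9 ft/s × 0.3048 = 58.7959 m/s
a = 78670 km/h² × 7.716049382716049e-05 = 6.07022 m/s²
t = (v - v₀) / a = (58.7959 - 10.0005) / 6.07022 = 8.03849 s
t = 8.03849 s / 3600.0 = 0.002233 h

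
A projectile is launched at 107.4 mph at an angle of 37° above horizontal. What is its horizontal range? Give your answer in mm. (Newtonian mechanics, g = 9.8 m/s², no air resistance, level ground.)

v₀ = 107.4 mph × 0.44704 = 48.0121 m/s
R = v₀² × sin(2θ) / g = 48.0121² × sin(2 × 37°) / 9.8 = 2305.16 × 0.961262 / 9.8 = 226.108 m
R = 226.108 m / 0.001 = 226100 mm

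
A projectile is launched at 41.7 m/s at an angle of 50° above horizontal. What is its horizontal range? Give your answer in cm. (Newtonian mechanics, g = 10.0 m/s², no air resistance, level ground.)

R = v₀² × sin(2θ) / g = 41.7² × sin(2 × 50°) / 10.0 = 1738.89 × 0.984808 / 10.0 = 171.247 m
R = 171.247 m / 0.01 = 17120 cm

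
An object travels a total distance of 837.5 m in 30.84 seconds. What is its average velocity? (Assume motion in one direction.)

v_avg = Δd / Δt = 837.5 / 30.84 = 27.16 m/s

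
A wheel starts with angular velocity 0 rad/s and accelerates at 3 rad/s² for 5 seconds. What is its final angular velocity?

ω = ω₀ + αt = 0 + 3 × 5 = 15 rad/s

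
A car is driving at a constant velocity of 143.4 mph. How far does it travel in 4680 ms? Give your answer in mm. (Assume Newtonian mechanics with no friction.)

v = 143.4 mph × 0.44704 = 64.1055 m/s
t = 4680 ms × 0.001 = 4.68 s
d = v × t = 64.1055 × 4.68 = 300.014 m
d = 300.014 m / 0.001 = 300000 mm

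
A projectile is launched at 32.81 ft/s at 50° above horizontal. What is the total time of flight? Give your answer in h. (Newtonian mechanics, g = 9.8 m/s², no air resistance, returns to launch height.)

v₀ = 32.81 ft/s × 0.3048 = 10.0005 m/s
T = 2 × v₀ × sin(θ) / g = 2 × 10.0005 × sin(50°) / 9.8 = 2 × 10.0005 × 0.766044 / 9.8 = 1.56343 s
T = 1.56343 s / 3600.0 = 0.0004343 h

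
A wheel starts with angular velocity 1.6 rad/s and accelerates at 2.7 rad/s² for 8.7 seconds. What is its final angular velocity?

ω = ω₀ + αt = 1.6 + 2.7 × 8.7 = 25.09 rad/s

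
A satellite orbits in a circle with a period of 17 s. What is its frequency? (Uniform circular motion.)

f = 1/T = 1/17 = 0.0588 Hz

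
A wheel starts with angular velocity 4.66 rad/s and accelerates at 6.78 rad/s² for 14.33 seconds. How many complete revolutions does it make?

θ = ω₀t + ½αt² = 4.66×14.33 + ½×6.78×14.33² = 762.910571 rad
Total revolutions = θ/(2π) = 762.910571/(2π) = 121.42
Complete revolutions = ⌊121.42⌋ = 121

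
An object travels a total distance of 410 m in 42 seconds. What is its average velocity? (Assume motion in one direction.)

v_avg = Δd / Δt = 410 / 42 = 9.76 m/s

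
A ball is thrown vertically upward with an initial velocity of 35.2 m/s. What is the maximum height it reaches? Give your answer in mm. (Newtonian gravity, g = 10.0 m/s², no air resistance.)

h_max = v₀² / (2g) = 35.2² / (2 × 10.0) = 1239.04 / 20.0 = 61.952 m
h_max = 61.952 m / 0.001 = 61950 mm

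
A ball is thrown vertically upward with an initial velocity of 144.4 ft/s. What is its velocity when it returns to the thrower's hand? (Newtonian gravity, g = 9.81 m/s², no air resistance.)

By conservation of energy (no air resistance), the ball returns to the throw height with the same speed as launch, but directed downward.
|v_ground| = v₀ = 144.4 ft/s
v_ground = 144.4 ft/s (downward)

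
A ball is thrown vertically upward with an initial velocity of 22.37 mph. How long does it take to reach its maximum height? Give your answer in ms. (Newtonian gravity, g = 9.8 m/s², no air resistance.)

v₀ = 22.37 mph × 0.44704 = 10.0003 m/s
t_up = v₀ / g = 10.0003 / 9.8 = 1.02044 s
t_up = 1.02044 s / 0.001 = 1020 ms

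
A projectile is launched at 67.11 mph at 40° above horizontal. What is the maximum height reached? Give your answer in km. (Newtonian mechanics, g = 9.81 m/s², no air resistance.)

v₀ = 67.11 mph × 0.44704 = 30.0009 m/s
H = v₀² × sin²(θ) / (2g) = 30.0009² × sin(40°)² / (2 × 9.81) = 900.054 × 0.413176 / 19.62 = 18.9542 m
H = 18.9542 m / 1000.0 = 0.01895 km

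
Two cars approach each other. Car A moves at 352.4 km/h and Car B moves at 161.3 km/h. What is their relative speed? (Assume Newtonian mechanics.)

v_rel = v_A + v_B = 352.4 + 161.3 = 513.7 km/h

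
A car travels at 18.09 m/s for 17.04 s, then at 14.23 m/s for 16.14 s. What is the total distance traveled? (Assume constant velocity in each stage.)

d₁ = v₁t₁ = 18.09 × 17.04 = 308.2536 m
d₂ = v₂t₂ = 14.23 × 16.14 = 229.6722 m
d_total = 308.2536 + 229.6722 = 537.93 m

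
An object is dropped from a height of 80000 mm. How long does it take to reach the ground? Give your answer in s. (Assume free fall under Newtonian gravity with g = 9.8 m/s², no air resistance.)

h = 80000 mm × 0.001 = 80.0 m
t = √(2h/g) = √(2 × 80.0 / 9.8) = 4.041 s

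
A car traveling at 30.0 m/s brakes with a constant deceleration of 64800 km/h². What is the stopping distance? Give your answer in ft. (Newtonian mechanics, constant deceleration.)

a = 64800 km/h² × 7.716049382716049e-05 = 5.0 m/s²
d = v₀² / (2a) = 30.0² / (2 × 5.0) = 900.0 / 10.0 = 90.0 m
d = 90.0 m / 0.3048 = 295.3 ft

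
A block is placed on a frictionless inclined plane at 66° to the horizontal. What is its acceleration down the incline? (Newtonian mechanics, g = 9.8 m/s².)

a = g sin(θ) = 9.8 × sin(66°) = 9.8 × 0.9135 = 8.95 m/s²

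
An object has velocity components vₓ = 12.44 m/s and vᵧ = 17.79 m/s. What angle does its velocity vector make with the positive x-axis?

θ = arctan(vᵧ/vₓ) = arctan(17.79/12.44) = 55.04°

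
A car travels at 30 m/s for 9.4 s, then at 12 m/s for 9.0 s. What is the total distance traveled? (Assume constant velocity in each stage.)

d₁ = v₁t₁ = 30 × 9.4 = 282.0 m
d₂ = v₂t₂ = 12 × 9.0 = 108.0 m
d_total = 282.0 + 108.0 = 390.0 m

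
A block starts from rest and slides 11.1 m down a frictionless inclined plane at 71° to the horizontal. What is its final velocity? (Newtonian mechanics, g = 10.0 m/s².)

a = g sin(θ) = 10.0 × sin(71°) = 9.4552 m/s²
v = √(2ad) = √(2 × 9.4552 × 11.1) = 14.49 m/s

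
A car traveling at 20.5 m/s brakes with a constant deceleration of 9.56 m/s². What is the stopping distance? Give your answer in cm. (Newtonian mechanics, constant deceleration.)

d = v₀² / (2a) = 20.5² / (2 × 9.56) = 420.25 / 19.12 = 21.9796 m
d = 21.9796 m / 0.01 = 2198 cm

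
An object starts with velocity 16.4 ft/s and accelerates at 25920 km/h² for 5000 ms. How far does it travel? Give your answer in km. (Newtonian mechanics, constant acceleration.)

v₀ = 16.4 ft/s × 0.3048 = 4.99872 m/s
a = 25920 km/h² × 7.716049382716049e-05 = 2.0 m/s²
t = 5000 ms × 0.001 = 5.0 s
d = v₀ × t + ½ × a × t² = 4.99872 × 5.0 + 0.5 × 2.0 × 5.0² = 49.9936 m
d = 49.9936 m / 1000.0 = 0.04999 km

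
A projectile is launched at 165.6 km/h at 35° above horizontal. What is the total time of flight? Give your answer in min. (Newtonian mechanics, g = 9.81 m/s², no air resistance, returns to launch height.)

v₀ = 165.6 km/h × 0.2777777777777778 = 46.0 m/s
T = 2 × v₀ × sin(θ) / g = 2 × 46.0 × sin(35°) / 9.81 = 2 × 46.0 × 0.573576 / 9.81 = 5.3791 s
T = 5.3791 s / 60.0 = 0.08965 min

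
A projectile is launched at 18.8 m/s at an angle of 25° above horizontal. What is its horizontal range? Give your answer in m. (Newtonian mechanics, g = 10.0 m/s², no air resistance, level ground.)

R = v₀² × sin(2θ) / g = 18.8² × sin(2 × 25°) / 10.0 = 353.44 × 0.766044 / 10.0 = 27.08 m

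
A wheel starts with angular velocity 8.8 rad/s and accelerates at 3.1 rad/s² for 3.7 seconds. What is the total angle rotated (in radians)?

θ = ω₀t + ½αt² = 8.8×3.7 + ½×3.1×3.7² = 53.78 rad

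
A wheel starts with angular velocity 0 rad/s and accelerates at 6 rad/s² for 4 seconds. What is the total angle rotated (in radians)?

θ = ω₀t + ½αt² = 0×4 + ½×6×4² = 48.0 rad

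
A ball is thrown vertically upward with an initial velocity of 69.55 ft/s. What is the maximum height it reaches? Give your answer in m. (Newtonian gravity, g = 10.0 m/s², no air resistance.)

v₀ = 69.55 ft/s × 0.3048 = 21.1988 m/s
h_max = v₀² / (2g) = 21.1988² / (2 × 10.0) = 449.389 / 20.0 = 22.47 m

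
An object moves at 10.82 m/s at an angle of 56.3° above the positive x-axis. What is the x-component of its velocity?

vₓ = v cos(θ) = 10.82 × cos(56.3°) = 6.0 m/s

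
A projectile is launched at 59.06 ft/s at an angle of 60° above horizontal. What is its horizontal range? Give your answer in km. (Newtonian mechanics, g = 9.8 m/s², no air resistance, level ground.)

v₀ = 59.06 ft/s × 0.3048 = 18.0015 m/s
R = v₀² × sin(2θ) / g = 18.0015² × sin(2 × 60°) / 9.8 = 324.054 × 0.866025 / 9.8 = 28.6366 m
R = 28.6366 m / 1000.0 = 0.02864 km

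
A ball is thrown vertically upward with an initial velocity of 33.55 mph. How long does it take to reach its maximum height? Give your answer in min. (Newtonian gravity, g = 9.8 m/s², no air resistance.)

v₀ = 33.55 mph × 0.44704 = 14.9982 m/s
t_up = v₀ / g = 14.9982 / 9.8 = 1.53043 s
t_up = 1.53043 s / 60.0 = 0.02551 min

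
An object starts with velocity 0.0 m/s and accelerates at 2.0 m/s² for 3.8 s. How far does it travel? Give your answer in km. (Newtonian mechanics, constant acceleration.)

d = v₀ × t + ½ × a × t² = 0.0 × 3.8 + 0.5 × 2.0 × 3.8² = 14.44 m
d = 14.44 m / 1000.0 = 0.01444 km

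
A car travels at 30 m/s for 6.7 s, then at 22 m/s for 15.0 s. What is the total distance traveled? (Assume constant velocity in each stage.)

d₁ = v₁t₁ = 30 × 6.7 = 201.0 m
d₂ = v₂t₂ = 22 × 15.0 = 330.0 m
d_total = 201.0 + 330.0 = 531.0 m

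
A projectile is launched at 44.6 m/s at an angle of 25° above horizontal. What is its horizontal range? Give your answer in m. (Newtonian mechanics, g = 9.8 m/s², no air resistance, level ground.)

R = v₀² × sin(2θ) / g = 44.6² × sin(2 × 25°) / 9.8 = 1989.16 × 0.766044 / 9.8 = 155.5 m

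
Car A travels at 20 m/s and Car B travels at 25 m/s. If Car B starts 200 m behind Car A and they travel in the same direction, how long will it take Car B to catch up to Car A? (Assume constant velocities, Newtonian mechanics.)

Relative speed: v_rel = 25 - 20 = 5 m/s
Time to catch: t = d₀/v_rel = 200/5 = 40.0 s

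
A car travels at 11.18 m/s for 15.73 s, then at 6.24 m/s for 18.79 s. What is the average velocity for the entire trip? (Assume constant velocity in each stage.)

d₁ = v₁t₁ = 11.18 × 15.73 = 175.8614 m
d₂ = v₂t₂ = 6.24 × 18.79 = 117.2496 m
d_total = 293.111 m, t_total = 34.52 s
v_avg = d_total/t_total = 293.111/34.52 = 8.49 m/s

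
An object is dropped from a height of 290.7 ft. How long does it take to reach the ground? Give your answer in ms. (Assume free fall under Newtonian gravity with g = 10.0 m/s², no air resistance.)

h = 290.7 ft × 0.3048 = 88.6054 m
t = √(2h/g) = √(2 × 88.6054 / 10.0) = 4.20964 s
t = 4.20964 s / 0.001 = 4210 ms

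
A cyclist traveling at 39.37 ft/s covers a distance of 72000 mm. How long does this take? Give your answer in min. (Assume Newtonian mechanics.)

d = 72000 mm × 0.001 = 72.0 m
v = 39.37 ft/s × 0.3048 = 12.0 m/s
t = d / v = 72.0 / 12.0 = 6.0 s
t = 6.0 s / 60.0 = 0.1 min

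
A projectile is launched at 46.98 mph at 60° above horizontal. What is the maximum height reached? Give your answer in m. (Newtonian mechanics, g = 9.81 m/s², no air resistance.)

v₀ = 46.98 mph × 0.44704 = 21.0019 m/s
H = v₀² × sin²(θ) / (2g) = 21.0019² × sin(60°)² / (2 × 9.81) = 441.08 × 0.75 / 19.62 = 16.86 m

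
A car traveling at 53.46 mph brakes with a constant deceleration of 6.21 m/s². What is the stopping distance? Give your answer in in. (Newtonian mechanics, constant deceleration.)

v₀ = 53.46 mph × 0.44704 = 23.8988 m/s
d = v₀² / (2a) = 23.8988² / (2 × 6.21) = 571.153 / 12.42 = 45.9866 m
d = 45.9866 m / 0.0254 = 1810 in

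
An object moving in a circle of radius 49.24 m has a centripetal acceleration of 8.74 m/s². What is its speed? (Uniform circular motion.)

v = √(a_c × r) = √(8.74 × 49.24) = 20.75 m/s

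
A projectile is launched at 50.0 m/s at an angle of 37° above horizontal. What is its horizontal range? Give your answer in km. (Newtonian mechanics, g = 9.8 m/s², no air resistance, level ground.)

R = v₀² × sin(2θ) / g = 50.0² × sin(2 × 37°) / 9.8 = 2500.0 × 0.961262 / 9.8 = 245.22 m
R = 245.22 m / 1000.0 = 0.2452 km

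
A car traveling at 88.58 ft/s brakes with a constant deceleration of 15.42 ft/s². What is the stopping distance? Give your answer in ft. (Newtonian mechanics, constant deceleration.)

v₀ = 88.58 ft/s × 0.3048 = 26.9992 m/s
a = 15.42 ft/s² × 0.3048 = 4.70002 m/s²
d = v₀² / (2a) = 26.9992² / (2 × 4.70002) = 728.957 / 9.40004 = 77.5483 m
d = 77.5483 m / 0.3048 = 254.4 ft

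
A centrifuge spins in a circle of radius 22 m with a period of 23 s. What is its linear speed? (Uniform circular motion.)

v = 2πr/T = 2π×22/23 = 6.01 m/s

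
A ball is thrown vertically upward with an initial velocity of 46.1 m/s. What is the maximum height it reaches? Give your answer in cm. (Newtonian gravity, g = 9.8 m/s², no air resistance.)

h_max = v₀² / (2g) = 46.1² / (2 × 9.8) = 2125.21 / 19.6 = 108.429 m
h_max = 108.429 m / 0.01 = 10840 cm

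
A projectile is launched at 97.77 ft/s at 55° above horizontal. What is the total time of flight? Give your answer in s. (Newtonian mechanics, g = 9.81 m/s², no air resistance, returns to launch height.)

v₀ = 97.77 ft/s × 0.3048 = 29.8003 m/s
T = 2 × v₀ × sin(θ) / g = 2 × 29.8003 × sin(55°) / 9.81 = 2 × 29.8003 × 0.819152 / 9.81 = 4.977 s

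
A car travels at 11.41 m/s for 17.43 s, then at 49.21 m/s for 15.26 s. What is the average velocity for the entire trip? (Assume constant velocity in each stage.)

d₁ = v₁t₁ = 11.41 × 17.43 = 198.8763 m
d₂ = v₂t₂ = 49.21 × 15.26 = 750.9446 m
d_total = 949.8209 m, t_total = 32.69 s
v_avg = d_total/t_total = 949.8209/32.69 = 29.06 m/s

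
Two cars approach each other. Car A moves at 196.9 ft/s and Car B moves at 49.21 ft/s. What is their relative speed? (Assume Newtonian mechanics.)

v_rel = v_A + v_B = 196.9 + 49.21 = 246.11 ft/s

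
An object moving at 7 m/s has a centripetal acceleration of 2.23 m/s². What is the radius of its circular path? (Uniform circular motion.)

r = v²/a_c = 7²/2.23 = 21.97 m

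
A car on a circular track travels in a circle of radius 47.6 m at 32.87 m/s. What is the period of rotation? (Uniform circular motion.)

T = 2πr/v = 2π×47.6/32.87 = 9.1 s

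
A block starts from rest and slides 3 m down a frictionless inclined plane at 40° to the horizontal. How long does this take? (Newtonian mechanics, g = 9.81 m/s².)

a = g sin(θ) = 9.81 × sin(40°) = 6.3057 m/s²
t = √(2d/a) = √(2 × 3 / 6.3057) = 0.98 s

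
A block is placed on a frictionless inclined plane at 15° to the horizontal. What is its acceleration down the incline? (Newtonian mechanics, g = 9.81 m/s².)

a = g sin(θ) = 9.81 × sin(15°) = 9.81 × 0.2588 = 2.54 m/s²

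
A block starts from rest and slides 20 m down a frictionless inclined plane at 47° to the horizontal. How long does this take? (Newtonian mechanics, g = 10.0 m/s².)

a = g sin(θ) = 10.0 × sin(47°) = 7.3135 m/s²
t = √(2d/a) = √(2 × 20 / 7.3135) = 2.34 s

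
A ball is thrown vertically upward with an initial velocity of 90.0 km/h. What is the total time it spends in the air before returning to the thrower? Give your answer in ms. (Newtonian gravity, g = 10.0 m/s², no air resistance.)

v₀ = 90.0 km/h × 0.2777777777777778 = 25.0 m/s
t_total = 2 × v₀ / g = 2 × 25.0 / 10.0 = 5.0 s
t_total = 5.0 s / 0.001 = 5000 ms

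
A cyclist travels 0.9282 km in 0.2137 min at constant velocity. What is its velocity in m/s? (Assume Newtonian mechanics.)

d = 0.9282 km × 1000.0 = 928.2 m
t = 0.2137 min × 60.0 = 12.822 s
v = d / t = 928.2 / 12.822 = 72.39 m/s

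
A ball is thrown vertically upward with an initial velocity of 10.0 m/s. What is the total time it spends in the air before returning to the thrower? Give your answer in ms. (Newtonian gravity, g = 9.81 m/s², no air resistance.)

t_total = 2 × v₀ / g = 2 × 10.0 / 9.81 = 2.03874 s
t_total = 2.03874 s / 0.001 = 2039 ms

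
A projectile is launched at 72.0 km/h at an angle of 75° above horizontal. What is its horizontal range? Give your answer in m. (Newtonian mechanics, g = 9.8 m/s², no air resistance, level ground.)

v₀ = 72.0 km/h × 0.2777777777777778 = 20.0 m/s
R = v₀² × sin(2θ) / g = 20.0² × sin(2 × 75°) / 9.8 = 400.0 × 0.5 / 9.8 = 20.41 m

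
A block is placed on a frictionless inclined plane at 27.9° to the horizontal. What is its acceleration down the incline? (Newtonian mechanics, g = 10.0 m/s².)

a = g sin(θ) = 10.0 × sin(27.9°) = 10.0 × 0.4679 = 4.68 m/s²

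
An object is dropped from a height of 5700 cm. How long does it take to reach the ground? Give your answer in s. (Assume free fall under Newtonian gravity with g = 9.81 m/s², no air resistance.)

h = 5700 cm × 0.01 = 57.0 m
t = √(2h/g) = √(2 × 57.0 / 9.81) = 3.409 s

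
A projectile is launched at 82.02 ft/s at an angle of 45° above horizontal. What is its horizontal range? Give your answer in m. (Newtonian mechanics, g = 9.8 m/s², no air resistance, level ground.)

v₀ = 82.02 ft/s × 0.3048 = 24.9997 m/s
R = v₀² × sin(2θ) / g = 24.9997² × sin(2 × 45°) / 9.8 = 624.985 × 1.0 / 9.8 = 63.77 m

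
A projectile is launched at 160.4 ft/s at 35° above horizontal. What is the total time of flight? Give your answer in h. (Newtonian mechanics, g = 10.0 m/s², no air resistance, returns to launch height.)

v₀ = 160.4 ft/s × 0.3048 = 48.8899 m/s
T = 2 × v₀ × sin(θ) / g = 2 × 48.8899 × sin(35°) / 10.0 = 2 × 48.8899 × 0.573576 / 10.0 = 5.60841 s
T = 5.60841 s / 3600.0 = 0.001558 h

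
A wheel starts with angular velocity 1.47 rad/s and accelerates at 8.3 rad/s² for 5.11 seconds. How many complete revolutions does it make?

θ = ω₀t + ½αt² = 1.47×5.11 + ½×8.3×5.11² = 115.876915 rad
Total revolutions = θ/(2π) = 115.876915/(2π) = 18.44
Complete revolutions = ⌊18.44⌋ = 18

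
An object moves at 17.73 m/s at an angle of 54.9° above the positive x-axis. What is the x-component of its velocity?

vₓ = v cos(θ) = 17.73 × cos(54.9°) = 10.19 m/s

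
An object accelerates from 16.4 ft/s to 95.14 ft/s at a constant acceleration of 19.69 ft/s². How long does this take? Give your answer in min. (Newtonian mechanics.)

v₀ = 16.4 ft/s × 0.3048 = 4.99872 m/s
v = 95.14 ft/s × 0.3048 = 28.9987 m/s
a = 19.69 ft/s² × 0.3048 = 6.00151 m/s²
t = (v - v₀) / a = (28.9987 - 4.99872) / 6.00151 = 3.99899 s
t = 3.99899 s / 60.0 = 0.06665 min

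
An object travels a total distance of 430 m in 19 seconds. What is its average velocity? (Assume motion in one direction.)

v_avg = Δd / Δt = 430 / 19 = 22.63 m/s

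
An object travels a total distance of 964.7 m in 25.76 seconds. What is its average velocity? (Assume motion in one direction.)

v_avg = Δd / Δt = 964.7 / 25.76 = 37.45 m/s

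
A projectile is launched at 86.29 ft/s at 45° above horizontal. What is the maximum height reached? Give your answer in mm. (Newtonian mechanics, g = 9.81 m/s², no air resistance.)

v₀ = 86.29 ft/s × 0.3048 = 26.3012 m/s
H = v₀² × sin²(θ) / (2g) = 26.3012² × sin(45°)² / (2 × 9.81) = 691.753 × 0.5 / 19.62 = 17.6288 m
H = 17.6288 m / 0.001 = 17630 mm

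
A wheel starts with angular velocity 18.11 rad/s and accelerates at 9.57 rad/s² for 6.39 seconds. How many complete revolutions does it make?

θ = ω₀t + ½αt² = 18.11×6.39 + ½×9.57×6.39² = 311.1044985 rad
Total revolutions = θ/(2π) = 311.1044985/(2π) = 49.51
Complete revolutions = ⌊49.51⌋ = 49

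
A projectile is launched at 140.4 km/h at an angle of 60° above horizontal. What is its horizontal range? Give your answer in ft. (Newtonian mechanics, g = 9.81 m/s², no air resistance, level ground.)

v₀ = 140.4 km/h × 0.2777777777777778 = 39.0 m/s
R = v₀² × sin(2θ) / g = 39.0² × sin(2 × 60°) / 9.81 = 1521.0 × 0.866025 / 9.81 = 134.274 m
R = 134.274 m / 0.3048 = 440.5 ft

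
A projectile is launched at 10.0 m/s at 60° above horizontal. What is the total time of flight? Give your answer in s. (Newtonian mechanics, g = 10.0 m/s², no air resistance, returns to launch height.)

T = 2 × v₀ × sin(θ) / g = 2 × 10.0 × sin(60°) / 10.0 = 2 × 10.0 × 0.866025 / 10.0 = 1.732 s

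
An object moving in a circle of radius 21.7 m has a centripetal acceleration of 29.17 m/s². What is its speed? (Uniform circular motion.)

v = √(a_c × r) = √(29.17 × 21.7) = 25.16 m/s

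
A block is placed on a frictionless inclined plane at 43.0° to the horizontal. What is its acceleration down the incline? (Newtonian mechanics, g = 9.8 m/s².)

a = g sin(θ) = 9.8 × sin(43.0°) = 9.8 × 0.682 = 6.68 m/s²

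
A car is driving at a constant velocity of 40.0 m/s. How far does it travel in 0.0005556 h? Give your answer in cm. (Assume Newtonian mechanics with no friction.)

t = 0.0005556 h × 3600.0 = 2.00016 s
d = v × t = 40.0 × 2.00016 = 80.0064 m
d = 80.0064 m / 0.01 = 8001 cm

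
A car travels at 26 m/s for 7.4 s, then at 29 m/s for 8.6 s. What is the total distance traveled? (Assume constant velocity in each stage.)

d₁ = v₁t₁ = 26 × 7.4 = 192.4 m
d₂ = v₂t₂ = 29 × 8.6 = 249.4 m
d_total = 192.4 + 249.4 = 441.8 m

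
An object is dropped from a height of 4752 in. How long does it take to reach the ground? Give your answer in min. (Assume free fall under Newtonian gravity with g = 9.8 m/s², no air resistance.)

h = 4752 in × 0.0254 = 120.701 m
t = √(2h/g) = √(2 × 120.701 / 9.8) = 4.96315 s
t = 4.96315 s / 60.0 = 0.08272 min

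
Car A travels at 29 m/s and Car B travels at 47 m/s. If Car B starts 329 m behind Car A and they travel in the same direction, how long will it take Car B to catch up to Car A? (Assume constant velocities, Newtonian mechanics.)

Relative speed: v_rel = 47 - 29 = 18 m/s
Time to catch: t = d₀/v_rel = 329/18 = 18.28 s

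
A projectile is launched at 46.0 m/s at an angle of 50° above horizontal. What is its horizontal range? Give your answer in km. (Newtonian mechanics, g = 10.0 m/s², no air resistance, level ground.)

R = v₀² × sin(2θ) / g = 46.0² × sin(2 × 50°) / 10.0 = 2116.0 × 0.984808 / 10.0 = 208.385 m
R = 208.385 m / 1000.0 = 0.2084 km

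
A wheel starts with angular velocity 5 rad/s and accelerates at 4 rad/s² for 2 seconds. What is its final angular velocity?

ω = ω₀ + αt = 5 + 4 × 2 = 13 rad/s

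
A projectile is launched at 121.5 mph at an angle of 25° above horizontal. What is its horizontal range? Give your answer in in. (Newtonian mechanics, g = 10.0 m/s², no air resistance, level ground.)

v₀ = 121.5 mph × 0.44704 = 54.3154 m/s
R = v₀² × sin(2θ) / g = 54.3154² × sin(2 × 25°) / 10.0 = 2950.16 × 0.766044 / 10.0 = 225.995 m
R = 225.995 m / 0.0254 = 8897 in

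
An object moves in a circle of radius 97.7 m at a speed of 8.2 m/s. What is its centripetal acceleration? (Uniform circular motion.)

a_c = v²/r = 8.2²/97.7 = 67.24/97.7 = 0.69 m/s²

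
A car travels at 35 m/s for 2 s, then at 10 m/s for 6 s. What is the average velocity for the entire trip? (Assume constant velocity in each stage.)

d₁ = v₁t₁ = 35 × 2 = 70 m
d₂ = v₂t₂ = 10 × 6 = 60 m
d_total = 130 m, t_total = 8 s
v_avg = d_total/t_total = 130/8 = 16.25 m/s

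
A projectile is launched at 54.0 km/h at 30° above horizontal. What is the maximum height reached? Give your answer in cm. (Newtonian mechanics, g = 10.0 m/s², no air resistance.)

v₀ = 54.0 km/h × 0.2777777777777778 = 15.0 m/s
H = v₀² × sin²(θ) / (2g) = 15.0² × sin(30°)² / (2 × 10.0) = 225.0 × 0.25 / 20.0 = 2.8125 m
H = 2.8125 m / 0.01 = 281.2 cm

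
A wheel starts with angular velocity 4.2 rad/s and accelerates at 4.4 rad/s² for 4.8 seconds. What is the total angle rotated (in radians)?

θ = ω₀t + ½αt² = 4.2×4.8 + ½×4.4×4.8² = 70.85 rad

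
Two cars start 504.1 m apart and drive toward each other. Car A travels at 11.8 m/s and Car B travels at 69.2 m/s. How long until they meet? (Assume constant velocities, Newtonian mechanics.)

Combined speed: v_combined = 11.8 + 69.2 = 81.0 m/s
Time to meet: t = d/v_combined = 504.1/81.0 = 6.22 s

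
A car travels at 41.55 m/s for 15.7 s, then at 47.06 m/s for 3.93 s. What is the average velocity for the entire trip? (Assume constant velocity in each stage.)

d₁ = v₁t₁ = 41.55 × 15.7 = 652.335 m
d₂ = v₂t₂ = 47.06 × 3.93 = 184.9458 m
d_total = 837.2808 m, t_total = 19.63 s
v_avg = d_total/t_total = 837.2808/19.63 = 42.65 m/s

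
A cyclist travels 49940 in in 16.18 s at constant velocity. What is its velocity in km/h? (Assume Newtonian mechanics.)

d = 49940 in × 0.0254 = 1268.48 m
v = d / t = 1268.48 / 16.18 = 78.398 m/s
v = 78.398 m/s / 0.2777777777777778 = 282.2 km/h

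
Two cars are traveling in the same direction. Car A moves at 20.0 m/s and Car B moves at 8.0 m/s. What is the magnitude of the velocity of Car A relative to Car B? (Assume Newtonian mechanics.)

v_rel = |v_A - v_B| = |20.0 - 8.0| = 12.0 m/s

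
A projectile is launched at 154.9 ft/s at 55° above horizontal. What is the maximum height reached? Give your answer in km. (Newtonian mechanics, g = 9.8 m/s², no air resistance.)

v₀ = 154.9 ft/s × 0.3048 = 47.2135 m/s
H = v₀² × sin²(θ) / (2g) = 47.2135² × sin(55°)² / (2 × 9.8) = 2229.11 × 0.67101 / 19.6 = 76.314 m
H = 76.314 m / 1000.0 = 0.07631 km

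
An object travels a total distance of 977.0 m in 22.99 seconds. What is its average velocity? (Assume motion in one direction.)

v_avg = Δd / Δt = 977.0 / 22.99 = 42.5 m/s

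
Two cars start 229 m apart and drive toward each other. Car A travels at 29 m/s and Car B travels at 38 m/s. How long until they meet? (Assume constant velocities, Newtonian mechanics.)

Combined speed: v_combined = 29 + 38 = 67 m/s
Time to meet: t = d/v_combined = 229/67 = 3.42 s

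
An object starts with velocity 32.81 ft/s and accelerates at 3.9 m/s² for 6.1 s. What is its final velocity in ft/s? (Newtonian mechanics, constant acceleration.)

v₀ = 32.81 ft/s × 0.3048 = 10.0005 m/s
v = v₀ + a × t = 10.0005 + 3.9 × 6.1 = 33.7905 m/s
v = 33.7905 m/s / 0.3048 = 110.9 ft/s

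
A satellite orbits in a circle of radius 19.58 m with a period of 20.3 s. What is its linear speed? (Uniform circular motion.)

v = 2πr/T = 2π×19.58/20.3 = 6.06 m/s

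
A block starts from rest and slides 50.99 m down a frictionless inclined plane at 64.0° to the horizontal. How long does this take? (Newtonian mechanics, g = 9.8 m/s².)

a = g sin(θ) = 9.8 × sin(64.0°) = 8.8082 m/s²
t = √(2d/a) = √(2 × 50.99 / 8.8082) = 3.4 s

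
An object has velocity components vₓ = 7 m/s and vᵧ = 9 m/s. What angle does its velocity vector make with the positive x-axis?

θ = arctan(vᵧ/vₓ) = arctan(9/7) = 52.13°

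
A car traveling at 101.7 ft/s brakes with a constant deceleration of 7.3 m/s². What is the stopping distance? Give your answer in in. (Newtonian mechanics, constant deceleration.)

v₀ = 101.7 ft/s × 0.3048 = 30.9982 m/s
d = v₀² / (2a) = 30.9982² / (2 × 7.3) = 960.888 / 14.6 = 65.8142 m
d = 65.8142 m / 0.0254 = 2591 in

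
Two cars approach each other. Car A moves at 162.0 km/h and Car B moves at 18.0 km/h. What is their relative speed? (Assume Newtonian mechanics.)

v_rel = v_A + v_B = 162.0 + 18.0 = 180.0 km/h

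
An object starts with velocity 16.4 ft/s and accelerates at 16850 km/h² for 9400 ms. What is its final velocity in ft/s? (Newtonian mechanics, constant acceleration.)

v₀ = 16.4 ft/s × 0.3048 = 4.99872 m/s
a = 16850 km/h² × 7.716049382716049e-05 = 1.30015 m/s²
t = 9400 ms × 0.001 = 9.4 s
v = v₀ + a × t = 4.99872 + 1.30015 × 9.4 = 17.2201 m/s
v = 17.2201 m/s / 0.3048 = 56.5 ft/s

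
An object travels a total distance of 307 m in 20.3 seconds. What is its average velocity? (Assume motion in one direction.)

v_avg = Δd / Δt = 307 / 20.3 = 15.12 m/s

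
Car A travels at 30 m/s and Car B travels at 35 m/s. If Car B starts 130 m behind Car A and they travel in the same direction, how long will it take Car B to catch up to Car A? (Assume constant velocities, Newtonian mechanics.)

Relative speed: v_rel = 35 - 30 = 5 m/s
Time to catch: t = d₀/v_rel = 130/5 = 26.0 s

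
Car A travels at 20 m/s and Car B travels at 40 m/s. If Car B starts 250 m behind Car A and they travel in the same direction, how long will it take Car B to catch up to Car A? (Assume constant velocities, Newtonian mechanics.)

Relative speed: v_rel = 40 - 20 = 20 m/s
Time to catch: t = d₀/v_rel = 250/20 = 12.5 s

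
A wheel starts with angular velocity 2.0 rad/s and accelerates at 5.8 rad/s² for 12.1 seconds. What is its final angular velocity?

ω = ω₀ + αt = 2.0 + 5.8 × 12.1 = 72.18 rad/s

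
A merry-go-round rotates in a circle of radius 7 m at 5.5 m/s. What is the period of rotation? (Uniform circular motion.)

T = 2πr/v = 2π×7/5.5 = 8.0 s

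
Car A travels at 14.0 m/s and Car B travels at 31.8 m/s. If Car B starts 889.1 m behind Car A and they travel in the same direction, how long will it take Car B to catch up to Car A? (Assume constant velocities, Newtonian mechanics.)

Relative speed: v_rel = 31.8 - 14.0 = 17.8 m/s
Time to catch: t = d₀/v_rel = 889.1/17.8 = 49.95 s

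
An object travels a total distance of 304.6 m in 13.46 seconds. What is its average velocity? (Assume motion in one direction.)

v_avg = Δd / Δt = 304.6 / 13.46 = 22.63 m/s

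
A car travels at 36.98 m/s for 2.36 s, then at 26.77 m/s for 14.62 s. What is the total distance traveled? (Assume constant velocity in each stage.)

d₁ = v₁t₁ = 36.98 × 2.36 = 87.2728 m
d₂ = v₂t₂ = 26.77 × 14.62 = 391.3774 m
d_total = 87.2728 + 391.3774 = 478.65 m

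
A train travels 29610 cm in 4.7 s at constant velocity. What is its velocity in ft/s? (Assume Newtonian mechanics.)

d = 29610 cm × 0.01 = 296.1 m
v = d / t = 296.1 / 4.7 = 63.0 m/s
v = 63.0 m/s / 0.3048 = 206.7 ft/s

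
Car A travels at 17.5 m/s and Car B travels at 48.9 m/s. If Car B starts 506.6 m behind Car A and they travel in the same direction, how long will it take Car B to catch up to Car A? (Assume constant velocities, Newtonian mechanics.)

Relative speed: v_rel = 48.9 - 17.5 = 31.4 m/s
Time to catch: t = d₀/v_rel = 506.6/31.4 = 16.13 s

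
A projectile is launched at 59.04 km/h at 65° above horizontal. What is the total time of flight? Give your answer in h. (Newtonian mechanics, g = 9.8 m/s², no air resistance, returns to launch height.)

v₀ = 59.04 km/h × 0.2777777777777778 = 16.4 m/s
T = 2 × v₀ × sin(θ) / g = 2 × 16.4 × sin(65°) / 9.8 = 2 × 16.4 × 0.906308 / 9.8 = 3.03336 s
T = 3.03336 s / 3600.0 = 0.0008426 h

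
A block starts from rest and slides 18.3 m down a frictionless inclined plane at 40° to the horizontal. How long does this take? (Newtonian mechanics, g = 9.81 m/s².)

a = g sin(θ) = 9.81 × sin(40°) = 6.3057 m/s²
t = √(2d/a) = √(2 × 18.3 / 6.3057) = 2.41 s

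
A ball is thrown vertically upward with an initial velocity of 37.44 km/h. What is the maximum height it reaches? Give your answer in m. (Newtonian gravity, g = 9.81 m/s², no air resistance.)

v₀ = 37.44 km/h × 0.2777777777777778 = 10.4 m/s
h_max = v₀² / (2g) = 10.4² / (2 × 9.81) = 108.16 / 19.62 = 5.513 m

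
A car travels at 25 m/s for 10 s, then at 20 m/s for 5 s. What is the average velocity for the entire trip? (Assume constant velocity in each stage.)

d₁ = v₁t₁ = 25 × 10 = 250 m
d₂ = v₂t₂ = 20 × 5 = 100 m
d_total = 350 m, t_total = 15 s
v_avg = d_total/t_total = 350/15 = 23.33 m/s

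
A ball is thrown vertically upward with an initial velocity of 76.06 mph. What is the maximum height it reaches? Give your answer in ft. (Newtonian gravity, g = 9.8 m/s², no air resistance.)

v₀ = 76.06 mph × 0.44704 = 34.0019 m/s
h_max = v₀² / (2g) = 34.0019² / (2 × 9.8) = 1156.13 / 19.6 = 58.9862 m
h_max = 58.9862 m / 0.3048 = 193.5 ft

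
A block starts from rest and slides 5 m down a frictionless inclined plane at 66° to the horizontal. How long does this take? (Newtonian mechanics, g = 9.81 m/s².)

a = g sin(θ) = 9.81 × sin(66°) = 8.9619 m/s²
t = √(2d/a) = √(2 × 5 / 8.9619) = 1.06 s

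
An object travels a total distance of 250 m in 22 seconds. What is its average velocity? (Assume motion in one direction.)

v_avg = Δd / Δt = 250 / 22 = 11.36 m/s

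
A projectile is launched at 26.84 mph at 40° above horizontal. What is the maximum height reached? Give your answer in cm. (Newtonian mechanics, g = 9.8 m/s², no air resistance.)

v₀ = 26.84 mph × 0.44704 = 11.9986 m/s
H = v₀² × sin²(θ) / (2g) = 11.9986² × sin(40°)² / (2 × 9.8) = 143.966 × 0.413176 / 19.6 = 3.03486 m
H = 3.03486 m / 0.01 = 303.5 cm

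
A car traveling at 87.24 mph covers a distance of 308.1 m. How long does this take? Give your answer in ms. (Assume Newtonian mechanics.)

v = 87.24 mph × 0.44704 = 38.9998 m/s
t = d / v = 308.1 / 38.9998 = 7.90004 s
t = 7.90004 s / 0.001 = 7900 ms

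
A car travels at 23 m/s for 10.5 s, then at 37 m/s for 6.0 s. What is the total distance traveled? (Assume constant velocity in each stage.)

d₁ = v₁t₁ = 23 × 10.5 = 241.5 m
d₂ = v₂t₂ = 37 × 6.0 = 222.0 m
d_total = 241.5 + 222.0 = 463.5 m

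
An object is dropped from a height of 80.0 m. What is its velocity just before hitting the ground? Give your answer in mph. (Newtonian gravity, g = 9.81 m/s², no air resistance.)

v = √(2gh) = √(2 × 9.81 × 80.0) = 39.6182 m/s
v = 39.6182 m/s / 0.44704 = 88.62 mph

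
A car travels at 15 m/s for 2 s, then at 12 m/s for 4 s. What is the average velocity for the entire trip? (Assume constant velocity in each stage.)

d₁ = v₁t₁ = 15 × 2 = 30 m
d₂ = v₂t₂ = 12 × 4 = 48 m
d_total = 78 m, t_total = 6 s
v_avg = d_total/t_total = 78/6 = 13.0 m/s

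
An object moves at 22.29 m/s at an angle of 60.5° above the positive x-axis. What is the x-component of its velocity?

vₓ = v cos(θ) = 22.29 × cos(60.5°) = 10.98 m/s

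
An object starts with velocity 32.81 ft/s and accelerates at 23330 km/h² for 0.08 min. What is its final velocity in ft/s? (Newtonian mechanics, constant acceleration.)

v₀ = 32.81 ft/s × 0.3048 = 10.0005 m/s
a = 23330 km/h² × 7.716049382716049e-05 = 1.80015 m/s²
t = 0.08 min × 60.0 = 4.8 s
v = v₀ + a × t = 10.0005 + 1.80015 × 4.8 = 18.6412 m/s
v = 18.6412 m/s / 0.3048 = 61.16 ft/s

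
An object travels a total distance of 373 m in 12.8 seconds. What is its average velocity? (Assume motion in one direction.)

v_avg = Δd / Δt = 373 / 12.8 = 29.14 m/s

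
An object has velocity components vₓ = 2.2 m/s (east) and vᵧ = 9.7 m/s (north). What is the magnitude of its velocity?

|v| = √(vₓ² + vᵧ²) = √(2.2² + 9.7²) = √(98.93) = 9.95 m/s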